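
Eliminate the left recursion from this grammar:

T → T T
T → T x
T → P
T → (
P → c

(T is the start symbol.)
T is directly left-recursive. The standard transformation for
  A → A α₁ | ... | A α_m | β₁ | ... | β_n
is
  A  → β₁ A' | ... | β_n A'
  A' → α₁ A' | ... | α_m A' | ε

T → P becomes T → P T'
T → ( becomes T → ( T'
T → T T becomes T' → T T'
T → T x becomes T' → x T'
Add T' → ε

Productions for other non-terminals are unchanged:
  P → c

Resulting grammar:
T → P T'
T → ( T'
T' → T T'
T' → x T'
T' → ε
P → c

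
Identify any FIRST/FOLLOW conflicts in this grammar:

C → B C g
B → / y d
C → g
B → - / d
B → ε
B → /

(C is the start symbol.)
A FIRST/FOLLOW conflict occurs when a non-terminal N has a nullable alternative N → β (β ⇒* ε) and another alternative N → α with FIRST(α) ∩ FOLLOW(N) ≠ ∅: on such a lookahead the parser cannot decide between expanding α and letting N vanish via β.

Nullable non-terminals: B.

B: nullable alternative(s) B → ε; FOLLOW(B) = { '-', '/', 'g' }
  B → / y d: FIRST \ {ε} = { '/' } — overlaps FOLLOW(B) on { '/' }: CONFLICT
  B → - / d: FIRST \ {ε} = { '-' } — overlaps FOLLOW(B) on { '-' }: CONFLICT
  B → ε: FIRST \ {ε} = { } — this is the only nullable alternative, skip
  B → /: FIRST \ {ε} = { '/' } — overlaps FOLLOW(B) on { '/' }: CONFLICT

C has no nullable alternative, so no FIRST/FOLLOW check is needed there.

So the grammar has 3 FIRST/FOLLOW conflicts (marked CONFLICT above).

Answer: Yes. B → '/' y d with FOLLOW(B) on { '/' }; B → '-' '/' d with FOLLOW(B) on { '-' }; B → '/' with FOLLOW(B) on { '/' }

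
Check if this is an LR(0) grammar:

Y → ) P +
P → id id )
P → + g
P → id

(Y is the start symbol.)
No. Shift-reduce conflict between [P → id .] and [P → id . id )]

A grammar is LR(0) if no state in the canonical LR(0) collection has:
  - both a shift item (dot before a terminal) and a complete item (shift-reduce conflict), or
  - two or more complete items (reduce-reduce conflict; the accept item [Y' → Y .] counts as a complete item here).

Augment with Y' → Y and build the canonical LR(0) collection (I0 = CLOSURE({[Y' → . Y]}), then GOTO on every symbol after a dot until no new states appear). It has 10 states:
  I0: { [Y → . ) P +], [Y' → . Y] }  — shift
  I1: { [P → . + g], [P → . id id )], [P → . id], [Y → ) . P +] }  — shift
  I2: { [Y' → Y .] }  — accept
  I3: { [P → + . g] }  — shift
  I4: { [Y → ) P . +] }  — shift
  I5: { [P → id . id )], [P → id .] }  — shift, reduce
  I6: { [P → id id . )] }  — shift
  I7: { [P → id id ) .] }  — reduce
  I8: { [Y → ) P + .] }  — reduce
  I9: { [P → + g .] }  — reduce

Conflict in state I5:
  Shift-reduce conflict between [P → id .] and [P → id . id )]
So the grammar is NOT LR(0).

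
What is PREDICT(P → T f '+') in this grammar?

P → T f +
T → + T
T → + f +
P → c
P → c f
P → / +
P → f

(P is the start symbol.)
{ '+' }

PREDICT(P → T f '+') = (FIRST(RHS) \ {ε}) ∪ (FOLLOW(P) if ε ∈ FIRST(RHS), i.e. RHS ⇒* ε)
FIRST(T) = { '+' }
FIRST(T f '+') = { '+' }
ε ∉ FIRST(T f '+'), so FOLLOW(P) is not added.
PREDICT(P → T f '+') = { '+' }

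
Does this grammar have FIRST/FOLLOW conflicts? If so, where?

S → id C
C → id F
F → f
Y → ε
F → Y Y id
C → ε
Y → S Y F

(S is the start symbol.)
Yes. C → id F with FOLLOW(C) on { 'id' }; Y → S Y F with FOLLOW(Y) on { 'id' }

A FIRST/FOLLOW conflict occurs when a non-terminal N has a nullable alternative N → β (β ⇒* ε) and another alternative N → α with FIRST(α) ∩ FOLLOW(N) ≠ ∅: on such a lookahead the parser cannot decide between expanding α and letting N vanish via β.

Nullable non-terminals: C, Y.
FIRST sets used below: FIRST(S) = { 'id' }

C: nullable alternative(s) C → ε; FOLLOW(C) = { $, 'f', 'id' }
  C → id F: FIRST \ {ε} = { 'id' } — overlaps FOLLOW(C) on { 'id' }: CONFLICT
  C → ε: FIRST \ {ε} = { } — this is the only nullable alternative, skip

Y: nullable alternative(s) Y → ε; FOLLOW(Y) = { 'f', 'id' }
  Y → ε: FIRST \ {ε} = { } — this is the only nullable alternative, skip
  Y → S Y F: FIRST \ {ε} = { 'id' } — overlaps FOLLOW(Y) on { 'id' }: CONFLICT

F, S have no nullable alternative, so no FIRST/FOLLOW check is needed there.

So the grammar has 2 FIRST/FOLLOW conflicts (marked CONFLICT above).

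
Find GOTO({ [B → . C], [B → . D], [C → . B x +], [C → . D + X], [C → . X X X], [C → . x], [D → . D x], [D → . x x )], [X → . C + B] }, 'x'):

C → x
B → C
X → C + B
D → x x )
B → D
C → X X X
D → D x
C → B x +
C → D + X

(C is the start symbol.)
GOTO(I, 'x') = CLOSURE({ [A → αX.β] : [A → α.Xβ] ∈ I, X = 'x' })

Items with dot before 'x', with the dot advanced:
  [C → . x] → [C → x .]
  [D → . x x )] → [D → x . x )]
Closure adds nothing (no advanced item has the dot before a non-terminal).

GOTO = { [C → x .], [D → x . x )] }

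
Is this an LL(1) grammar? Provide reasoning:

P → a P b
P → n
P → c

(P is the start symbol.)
Yes, the grammar is LL(1).

A grammar is LL(1) if for each non-terminal N with multiple productions, the predict sets of those productions are pairwise disjoint, where PREDICT(N → α) = (FIRST(α) \ {ε}) ∪ (FOLLOW(N) if α ⇒* ε).

For P:
  PREDICT(P → a P b) = { 'a' }
  PREDICT(P → n) = { 'n' }
  PREDICT(P → c) = { 'c' }

All predict sets are disjoint. The grammar IS LL(1).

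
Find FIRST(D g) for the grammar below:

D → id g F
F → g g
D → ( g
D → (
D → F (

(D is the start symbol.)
{ '(', 'g', 'id' }

FIRST sets of the non-terminals involved (from the grammar, by fixed-point iteration):
  FIRST(D) = { '(', 'g', 'id' }

To compute FIRST(D g), process the symbols left to right:
Symbol D is a non-terminal. Add FIRST(D) \ {ε} = { '(', 'g', 'id' }
D is not nullable (ε ∉ FIRST(D)), so stop here.
FIRST(D g) = { '(', 'g', 'id' }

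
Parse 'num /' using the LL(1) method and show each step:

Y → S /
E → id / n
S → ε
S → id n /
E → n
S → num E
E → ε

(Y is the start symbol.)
LL(1) parsing maintains a stack (initially the start symbol over $) and the input. At each step: if the stack top is a terminal, match it against the current input token; if it is a non-terminal N, replace it with the RHS of M[N, lookahead] (the unique production whose predict set contains the lookahead).

Stack is shown with the top on the left.

Stack      Input    Action
--------------------------
Y $        num / $  output Y → S /
S / $      num / $  output S → num E
num E / $  num / $  match 'num'
E / $      / $      output E → ε
/ $        / $      match '/'
$          $        accept

The string is accepted.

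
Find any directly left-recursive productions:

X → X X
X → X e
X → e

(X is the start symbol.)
Yes, X is left-recursive

X → X X: LEFT RECURSIVE (starts with X)
X → X e: LEFT RECURSIVE (starts with X)
X → e: starts with e

The grammar has direct left recursion on: X.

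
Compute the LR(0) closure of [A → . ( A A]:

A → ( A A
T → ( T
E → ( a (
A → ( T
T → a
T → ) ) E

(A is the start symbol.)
{ [A → . ( A A] }

To compute CLOSURE, for each item [A → α.Bβ] where B is a non-terminal, add [B → .γ] for all productions B → γ; repeat for the newly added items until nothing changes.

Start with: [A → . ( A A]
The dot precedes the terminal '(', so nothing is added.

CLOSURE = { [A → . ( A A] }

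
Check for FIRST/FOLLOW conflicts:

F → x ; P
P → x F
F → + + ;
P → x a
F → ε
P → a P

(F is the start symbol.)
No FIRST/FOLLOW conflicts.

A FIRST/FOLLOW conflict occurs when a non-terminal N has a nullable alternative N → β (β ⇒* ε) and another alternative N → α with FIRST(α) ∩ FOLLOW(N) ≠ ∅: on such a lookahead the parser cannot decide between expanding α and letting N vanish via β.

Nullable non-terminals: F.

F: nullable alternative(s) F → ε; FOLLOW(F) = { $ }
  F → x ; P: FIRST \ {ε} = { 'x' } — disjoint from FOLLOW(F)
  F → + + ;: FIRST \ {ε} = { '+' } — disjoint from FOLLOW(F)
  F → ε: FIRST \ {ε} = { } — this is the only nullable alternative, skip

P has no nullable alternative, so no FIRST/FOLLOW check is needed there.

No FIRST/FOLLOW conflicts found.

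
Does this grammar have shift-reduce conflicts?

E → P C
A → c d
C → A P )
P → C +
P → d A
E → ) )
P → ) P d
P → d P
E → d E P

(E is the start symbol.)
Augment with E' → E and build the canonical LR(0) collection (I0 = CLOSURE({[E' → . E]}), then GOTO on every symbol after a dot until no new states appear). It has 23 states:
  I0: { [A → . c d], [C → . A P )], [E → . ) )], [E → . P C], [E → . d E P], [E' → . E], [P → . ) P d], [P → . C +], [P → . d A], [P → . d P] }  — shift
  I1: { [A → . c d], [C → . A P )], [E → ) . )], [P → ) . P d], [P → . ) P d], [P → . C +], [P → . d A], [P → . d P] }  — shift
  I2: { [A → . c d], [C → . A P )], [C → A . P )], [P → . ) P d], [P → . C +], [P → . d A], [P → . d P] }  — shift
  I3: { [P → C . +] }  — shift
  I4: { [E' → E .] }  — accept
  I5: { [A → . c d], [C → . A P )], [E → P . C] }  — shift
  I6: { [A → c . d] }  — shift
  I7: { [A → . c d], [C → . A P )], [E → . ) )], [E → . P C], [E → . d E P], [E → d . E P], [P → . ) P d], [P → . C +], [P → . d A], [P → . d P], [P → d . A], [P → d . P] }  — shift
  I8: { [A → . c d], [C → . A P )], [C → A . P )], [P → . ) P d], [P → . C +], [P → . d A], [P → . d P], [P → d A .] }  — shift, reduce
  I9: { [A → . c d], [C → . A P )], [E → d E . P], [P → . ) P d], [P → . C +], [P → . d A], [P → . d P] }  — shift
  I10: { [A → . c d], [C → . A P )], [E → P . C], [P → d P .] }  — shift, reduce
  I11: { [E → P C .] }  — reduce
  I12: { [A → . c d], [C → . A P )], [P → ) . P d], [P → . ) P d], [P → . C +], [P → . d A], [P → . d P] }  — shift
  I13: { [E → d E P .] }  — reduce
  I14: { [A → . c d], [C → . A P )], [P → . ) P d], [P → . C +], [P → . d A], [P → . d P], [P → d . A], [P → d . P] }  — shift
  I15: { [P → d P .] }  — reduce
  I16: { [P → ) P . d] }  — shift
  I17: { [P → ) P d .] }  — reduce
  I18: { [C → A P . )] }  — shift
  I19: { [C → A P ) .] }  — reduce
  I20: { [A → c d .] }  — reduce
  I21: { [P → C + .] }  — reduce
  I22: { [A → . c d], [C → . A P )], [E → ) ) .], [P → ) . P d], [P → . ) P d], [P → . C +], [P → . d A], [P → . d P] }  — shift, reduce

I8 contains reduce item [P → d A .] and shift items [A → . c d], [P → . ) P d], [P → . d A], [P → . d P] — shift-reduce conflict.
I10 contains reduce item [P → d P .] and shift item [A → . c d] — shift-reduce conflict.
I22 contains reduce item [E → ) ) .] and shift items [A → . c d], [P → . ) P d], [P → . d A], [P → . d P] — shift-reduce conflict.

Answer: Yes — I8: [P → d A .] vs [A → . c d]; I10: [P → d P .] vs [A → . c d]; I22: [E → ) ) .] vs [A → . c d]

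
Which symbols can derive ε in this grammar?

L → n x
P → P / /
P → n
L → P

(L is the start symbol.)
A non-terminal is nullable if it can derive ε (the empty string): either it has an ε-production, or it has a production whose right-hand side consists entirely of nullable non-terminals.

There are no ε-productions, so no non-terminal can derive ε.
No non-terminals are nullable.

Answer: None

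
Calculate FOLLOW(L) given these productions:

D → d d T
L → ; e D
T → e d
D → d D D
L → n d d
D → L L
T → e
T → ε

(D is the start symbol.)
To compute FOLLOW(L), find every occurrence of L on a right-hand side N → α L β: add FIRST(β) \ {ε}, and if β is empty or nullable also add FOLLOW(N). Iterate to a fixed point.

In D → L L: L is followed by L, add FIRST(L) \ {ε} = { ';', 'n' }
In D → L L: L is at the end, add FOLLOW(D)

The FOLLOW sets referred to above (computed the same way, to a fixed point):
  FOLLOW(D) = { $, ';', 'd', 'n' }

Taking the union: FOLLOW(L) = { $, ';', 'd', 'n' }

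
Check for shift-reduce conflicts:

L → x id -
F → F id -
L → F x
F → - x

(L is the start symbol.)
No shift-reduce conflicts

A shift-reduce conflict occurs when an LR(0) state has both:
  - a complete (reduce) item [A → α .] (dot at the end), and
  - a shift item [B → β . c γ] (dot before a terminal).

Augment with L' → L and build the canonical LR(0) collection (I0 = CLOSURE({[L' → . L]}), then GOTO on every symbol after a dot until no new states appear). It has 11 states:
  I0: { [F → . - x], [F → . F id -], [L → . F x], [L → . x id -], [L' → . L] }  — shift
  I1: { [F → - . x] }  — shift
  I2: { [F → F . id -], [L → F . x] }  — shift
  I3: { [L' → L .] }  — accept
  I4: { [L → x . id -] }  — shift
  I5: { [L → x id . -] }  — shift
  I6: { [L → x id - .] }  — reduce
  I7: { [F → F id . -] }  — shift
  I8: { [L → F x .] }  — reduce
  I9: { [F → F id - .] }  — reduce
  I10: { [F → - x .] }  — reduce

No state contains both a complete item and a shift item.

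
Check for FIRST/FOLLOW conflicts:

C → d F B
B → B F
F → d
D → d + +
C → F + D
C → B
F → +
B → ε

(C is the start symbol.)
Yes. B → B F with FOLLOW(B) on { '+', 'd' }

A FIRST/FOLLOW conflict occurs when a non-terminal N has a nullable alternative N → β (β ⇒* ε) and another alternative N → α with FIRST(α) ∩ FOLLOW(N) ≠ ∅: on such a lookahead the parser cannot decide between expanding α and letting N vanish via β.

Nullable non-terminals: B, C.
FIRST sets used below: FIRST(B) = { '+', 'd', ε }, FIRST(F) = { '+', 'd' }

B: nullable alternative(s) B → ε; FOLLOW(B) = { $, '+', 'd' }
  B → B F: FIRST \ {ε} = { '+', 'd' } — overlaps FOLLOW(B) on { '+', 'd' }: CONFLICT
  B → ε: FIRST \ {ε} = { } — this is the only nullable alternative, skip

C: nullable alternative(s) C → B; FOLLOW(C) = { $ }
  C → d F B: FIRST \ {ε} = { 'd' } — disjoint from FOLLOW(C)
  C → F + D: FIRST \ {ε} = { '+', 'd' } — disjoint from FOLLOW(C)
  C → B: FIRST \ {ε} = { '+', 'd' } — this is the only nullable alternative, skip

D, F have no nullable alternative, so no FIRST/FOLLOW check is needed there.

So the grammar has 1 FIRST/FOLLOW conflict (marked CONFLICT above).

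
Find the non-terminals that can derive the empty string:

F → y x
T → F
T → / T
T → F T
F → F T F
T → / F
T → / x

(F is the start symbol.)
A non-terminal is nullable if it can derive ε (the empty string): either it has an ε-production, or it has a production whose right-hand side consists entirely of nullable non-terminals.

There are no ε-productions, so no non-terminal can derive ε.
No non-terminals are nullable.

Answer: None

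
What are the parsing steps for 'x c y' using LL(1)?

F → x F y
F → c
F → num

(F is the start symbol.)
LL(1) parsing maintains a stack (initially the start symbol over $) and the input. At each step: if the stack top is a terminal, match it against the current input token; if it is a non-terminal N, replace it with the RHS of M[N, lookahead] (the unique production whose predict set contains the lookahead).

Stack is shown with the top on the left.

Stack    Input    Action
------------------------
F $      x c y $  output F → x F y
x F y $  x c y $  match 'x'
F y $    c y $    output F → c
c y $    c y $    match 'c'
y $      y $      match 'y'
$        $        accept

The string is accepted.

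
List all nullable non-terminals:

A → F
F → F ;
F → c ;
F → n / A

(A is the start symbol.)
A non-terminal is nullable if it can derive ε (the empty string): either it has an ε-production, or it has a production whose right-hand side consists entirely of nullable non-terminals.

There are no ε-productions, so no non-terminal can derive ε.
No non-terminals are nullable.

Answer: None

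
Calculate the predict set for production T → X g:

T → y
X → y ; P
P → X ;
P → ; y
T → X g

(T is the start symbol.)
PREDICT(T → X g) = (FIRST(RHS) \ {ε}) ∪ (FOLLOW(T) if ε ∈ FIRST(RHS), i.e. RHS ⇒* ε)
FIRST(X) = { 'y' }
FIRST(X g) = { 'y' }
ε ∉ FIRST(X g), so FOLLOW(T) is not added.
PREDICT(T → X g) = { 'y' }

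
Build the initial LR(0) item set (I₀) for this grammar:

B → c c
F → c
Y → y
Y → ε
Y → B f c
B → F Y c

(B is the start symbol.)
{ [B → . F Y c], [B → . c c], [B' → . B], [F → . c] }

First, augment the grammar with B' → B
I₀ = CLOSURE({ [B' → . B] }):
  [B' → . B] has the dot before B: add [B → . c c], [B → . F Y c]
  [B → . F Y c] has the dot before F: add [F → . c]
No further items can be added.

I₀ = { [B → . F Y c], [B → . c c], [B' → . B], [F → . c] }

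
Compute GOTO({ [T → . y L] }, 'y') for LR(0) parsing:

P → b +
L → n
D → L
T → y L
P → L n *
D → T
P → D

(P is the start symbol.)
GOTO(I, 'y') = CLOSURE({ [A → αX.β] : [A → α.Xβ] ∈ I, X = 'y' })

Items with dot before 'y', with the dot advanced:
  [T → . y L] → [T → y . L]
Closure of the advanced items:
  [T → y . L] has the dot before L: add [L → . n]

GOTO = { [L → . n], [T → y . L] }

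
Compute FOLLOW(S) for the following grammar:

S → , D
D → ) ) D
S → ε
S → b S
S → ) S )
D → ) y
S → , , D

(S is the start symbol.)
To compute FOLLOW(S), find every occurrence of S on a right-hand side N → α S β: add FIRST(β) \ {ε}, and if β is empty or nullable also add FOLLOW(N). Iterate to a fixed point.

S is the start symbol, so $ ∈ FOLLOW(S).
In S → b S: S is at the end; this adds FOLLOW(S) to itself — nothing new
In S → ) S ): S is followed by ')', add FIRST(')') \ {ε} = { ')' }

Taking the union: FOLLOW(S) = { $, ')' }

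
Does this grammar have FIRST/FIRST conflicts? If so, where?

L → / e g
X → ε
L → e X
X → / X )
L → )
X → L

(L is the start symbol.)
A FIRST/FIRST conflict occurs when two productions N → α and N → β for the same non-terminal have FIRST(α) ∩ FIRST(β) ≠ ∅ (with ε ∈ FIRST of a nullable right-hand side, so two nullable alternatives also conflict).

FIRST sets of the non-terminals at (or reachable through a nullable prefix from) the front of some alternative:
  FIRST(L) = { ')', '/', 'e' }

Productions for L:
  L → / e g: FIRST = { '/' }
  L → e X: FIRST = { 'e' }
  L → ): FIRST = { ')' }
Productions for X:
  X → ε: FIRST = { ε }
  X → / X ): FIRST = { '/' }
  X → L: FIRST = { ')', '/', 'e' }

Conflict for X: X → / X ) and X → L
  Overlap: { '/' }

Answer: Yes. X → '/' X ')' / X → L on { '/' }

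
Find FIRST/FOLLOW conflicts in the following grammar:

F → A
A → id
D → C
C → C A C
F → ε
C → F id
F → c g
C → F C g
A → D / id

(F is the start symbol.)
Yes. F → A with FOLLOW(F) on { 'c', 'id' }; F → c g with FOLLOW(F) on { 'c' }

Nullable non-terminals: F.
FIRST sets used below: FIRST(A) = { 'c', 'id' }

F: nullable alternative(s) F → ε; FOLLOW(F) = { $, 'c', 'id' }
  F → A: FIRST \ {ε} = { 'c', 'id' } — overlaps FOLLOW(F) on { 'c', 'id' }: CONFLICT
  F → ε: FIRST \ {ε} = { } — this is the only nullable alternative, skip
  F → c g: FIRST \ {ε} = { 'c' } — overlaps FOLLOW(F) on { 'c' }: CONFLICT

A, C, D have no nullable alternative, so no FIRST/FOLLOW check is needed there.

So the grammar has 2 FIRST/FOLLOW conflicts (marked CONFLICT above).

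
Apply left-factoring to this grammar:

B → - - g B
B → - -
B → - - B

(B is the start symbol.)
Left-factoring transforms A → αβ₁ | αβ₂ into A → αA' and A' → β₁ | β₂
(α is the longest common prefix among the alternatives). Repeat until
no nonterminal has two alternatives with a common prefix.

Round 1: B has alternatives sharing prefix '- -'. Introduce B': B → - - B'
  Add: B' → g B
  Add: B' → ε
  Add: B' → B

No remaining common prefixes — done.

Resulting grammar:
B → - - B'
B' → g B
B' → ε
B' → B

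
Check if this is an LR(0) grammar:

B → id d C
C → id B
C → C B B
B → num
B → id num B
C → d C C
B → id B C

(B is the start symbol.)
No. Shift-reduce conflict between [B → num .] and [B → . id B C]

Augment with B' → B and build the canonical LR(0) collection (I0 = CLOSURE({[B' → . B]}), then GOTO on every symbol after a dot until no new states appear). It has 19 states:
  I0: { [B → . id B C], [B → . id d C], [B → . id num B], [B → . num], [B' → . B] }  — shift
  I1: { [B' → B .] }  — accept
  I2: { [B → . id B C], [B → . id d C], [B → . id num B], [B → . num], [B → id . B C], [B → id . d C], [B → id . num B] }  — shift
  I3: { [B → num .] }  — reduce
  I4: { [B → id B . C], [C → . C B B], [C → . d C C], [C → . id B] }  — shift
  I5: { [B → id d . C], [C → . C B B], [C → . d C C], [C → . id B] }  — shift
  I6: { [B → . id B C], [B → . id d C], [B → . id num B], [B → . num], [B → id num . B], [B → num .] }  — shift, reduce
  I7: { [B → id num B .] }  — reduce
  I8: { [B → . id B C], [B → . id d C], [B → . id num B], [B → . num], [B → id d C .], [C → C . B B] }  — shift, reduce
  I9: { [C → . C B B], [C → . d C C], [C → . id B], [C → d . C C] }  — shift
  I10: { [B → . id B C], [B → . id d C], [B → . id num B], [B → . num], [C → id . B] }  — shift
  I11: { [C → id B .] }  — reduce
  I12: { [B → . id B C], [B → . id d C], [B → . id num B], [B → . num], [C → . C B B], [C → . d C C], [C → . id B], [C → C . B B], [C → d C . C] }  — shift
  I13: { [B → . id B C], [B → . id d C], [B → . id num B], [B → . num], [C → C B . B] }  — shift
  I14: { [B → . id B C], [B → . id d C], [B → . id num B], [B → . num], [C → C . B B], [C → d C C .] }  — shift, reduce
  I15: { [B → . id B C], [B → . id d C], [B → . id num B], [B → . num], [B → id . B C], [B → id . d C], [B → id . num B], [C → id . B] }  — shift
  I16: { [B → id B . C], [C → . C B B], [C → . d C C], [C → . id B], [C → id B .] }  — shift, reduce
  I17: { [B → . id B C], [B → . id d C], [B → . id num B], [B → . num], [B → id B C .], [C → C . B B] }  — shift, reduce
  I18: { [C → C B B .] }  — reduce

Conflict in state I6:
  Shift-reduce conflict between [B → num .] and [B → . id B C]
So the grammar is NOT LR(0).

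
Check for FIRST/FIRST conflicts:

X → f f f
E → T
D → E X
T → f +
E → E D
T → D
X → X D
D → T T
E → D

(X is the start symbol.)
A FIRST/FIRST conflict occurs when two productions N → α and N → β for the same non-terminal have FIRST(α) ∩ FIRST(β) ≠ ∅ (with ε ∈ FIRST of a nullable right-hand side, so two nullable alternatives also conflict).

FIRST sets of the non-terminals at (or reachable through a nullable prefix from) the front of some alternative:
  FIRST(X) = { 'f' }
  FIRST(T) = { 'f' }
  FIRST(E) = { 'f' }
  FIRST(D) = { 'f' }

Productions for X:
  X → f f f: FIRST = { 'f' }
  X → X D: FIRST = { 'f' }
Productions for E:
  E → T: FIRST = { 'f' }
  E → E D: FIRST = { 'f' }
  E → D: FIRST = { 'f' }
Productions for D:
  D → E X: FIRST = { 'f' }
  D → T T: FIRST = { 'f' }
Productions for T:
  T → f +: FIRST = { 'f' }
  T → D: FIRST = { 'f' }

Conflict for X: X → f f f and X → X D
  Overlap: { 'f' }
Conflict for E: E → T and E → E D
  Overlap: { 'f' }
Conflict for E: E → T and E → D
  Overlap: { 'f' }
Conflict for E: E → E D and E → D
  Overlap: { 'f' }
Conflict for D: D → E X and D → T T
  Overlap: { 'f' }
Conflict for T: T → f + and T → D
  Overlap: { 'f' }

Answer: Yes. X → f f f / X → X D on { 'f' }; E → T / E → E D on { 'f' }; E → T / E → D on { 'f' }; E → E D / E → D on { 'f' }; D → E X / D → T T on { 'f' }; T → f '+' / T → D on { 'f' }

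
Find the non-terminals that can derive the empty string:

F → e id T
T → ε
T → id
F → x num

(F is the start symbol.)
A non-terminal is nullable if it can derive ε (the empty string): either it has an ε-production, or it has a production whose right-hand side consists entirely of nullable non-terminals.

ε-productions: T → ε
So T is immediately nullable.
No further non-terminal can be added: every production for the remaining non-terminals contains a terminal or a non-nullable non-terminal.
Nullable = { 'T' }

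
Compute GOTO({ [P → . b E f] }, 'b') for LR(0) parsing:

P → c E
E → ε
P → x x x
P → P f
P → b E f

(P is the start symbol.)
GOTO(I, 'b') = CLOSURE({ [A → αX.β] : [A → α.Xβ] ∈ I, X = 'b' })

Items with dot before 'b', with the dot advanced:
  [P → . b E f] → [P → b . E f]
Closure of the advanced items:
  [P → b . E f] has the dot before E: add [E → .]

GOTO = { [E → .], [P → b . E f] }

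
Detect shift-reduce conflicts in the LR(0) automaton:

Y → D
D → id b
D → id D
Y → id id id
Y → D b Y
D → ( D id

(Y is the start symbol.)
A shift-reduce conflict occurs when an LR(0) state has both:
  - a complete (reduce) item [A → α .] (dot at the end), and
  - a shift item [B → β . c γ] (dot before a terminal).

Augment with Y' → Y and build the canonical LR(0) collection (I0 = CLOSURE({[Y' → . Y]}), then GOTO on every symbol after a dot until no new states appear). It has 14 states:
  I0: { [D → . ( D id], [D → . id D], [D → . id b], [Y → . D b Y], [Y → . D], [Y → . id id id], [Y' → . Y] }  — shift
  I1: { [D → ( . D id], [D → . ( D id], [D → . id D], [D → . id b] }  — shift
  I2: { [Y → D . b Y], [Y → D .] }  — shift, reduce
  I3: { [Y' → Y .] }  — accept
  I4: { [D → . ( D id], [D → . id D], [D → . id b], [D → id . D], [D → id . b], [Y → id . id id] }  — shift
  I5: { [D → id D .] }  — reduce
  I6: { [D → id b .] }  — reduce
  I7: { [D → . ( D id], [D → . id D], [D → . id b], [D → id . D], [D → id . b], [Y → id id . id] }  — shift
  I8: { [D → . ( D id], [D → . id D], [D → . id b], [D → id . D], [D → id . b], [Y → id id id .] }  — shift, reduce
  I9: { [D → . ( D id], [D → . id D], [D → . id b], [D → id . D], [D → id . b] }  — shift
  I10: { [D → . ( D id], [D → . id D], [D → . id b], [Y → . D b Y], [Y → . D], [Y → . id id id], [Y → D b . Y] }  — shift
  I11: { [Y → D b Y .] }  — reduce
  I12: { [D → ( D . id] }  — shift
  I13: { [D → ( D id .] }  — reduce

I2 contains reduce item [Y → D .] and shift item [Y → D . b Y] — shift-reduce conflict.
I8 contains reduce item [Y → id id id .] and shift items [D → . ( D id], [D → . id D], [D → . id b], [D → id . b] — shift-reduce conflict.

Answer: Yes — I2: [Y → D .] vs [Y → D . b Y]; I8: [Y → id id id .] vs [D → . ( D id]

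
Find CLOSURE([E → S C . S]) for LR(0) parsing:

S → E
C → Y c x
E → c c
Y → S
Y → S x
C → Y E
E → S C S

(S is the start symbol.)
{ [E → . S C S], [E → . c c], [E → S C . S], [S → . E] }

Start with: [E → S C . S]
  [E → S C . S] has the dot before S: add [S → . E]
  [S → . E] has the dot before E: add [E → . c c], [E → . S C S]
No further items can be added.

CLOSURE = { [E → . S C S], [E → . c c], [E → S C . S], [S → . E] }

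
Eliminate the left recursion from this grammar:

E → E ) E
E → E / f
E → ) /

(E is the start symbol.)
E is directly left-recursive. The standard transformation for
  A → A α₁ | ... | A α_m | β₁ | ... | β_n
is
  A  → β₁ A' | ... | β_n A'
  A' → α₁ A' | ... | α_m A' | ε

E → ) / becomes E → ) / E'
E → E ) E becomes E' → ) E E'
E → E / f becomes E' → / f E'
Add E' → ε

Resulting grammar:
E → ) / E'
E' → ) E E'
E' → / f E'
E' → ε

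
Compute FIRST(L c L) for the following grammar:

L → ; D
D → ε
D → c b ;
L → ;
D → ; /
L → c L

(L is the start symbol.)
FIRST sets of the non-terminals involved (from the grammar, by fixed-point iteration):
  FIRST(L) = { ';', 'c' }

To compute FIRST(L c L), process the symbols left to right:
Symbol L is a non-terminal. Add FIRST(L) \ {ε} = { ';', 'c' }
L is not nullable (ε ∉ FIRST(L)), so stop here.
FIRST(L c L) = { ';', 'c' }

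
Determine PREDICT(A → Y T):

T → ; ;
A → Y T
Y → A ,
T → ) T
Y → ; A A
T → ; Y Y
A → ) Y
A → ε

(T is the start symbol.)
{ ')', ',', ';' }

PREDICT(A → Y T) = (FIRST(RHS) \ {ε}) ∪ (FOLLOW(A) if ε ∈ FIRST(RHS), i.e. RHS ⇒* ε)
FIRST(Y) = { ')', ',', ';' }
FIRST(Y T) = { ')', ',', ';' }
ε ∉ FIRST(Y T), so FOLLOW(A) is not added.
PREDICT(A → Y T) = { ')', ',', ';' }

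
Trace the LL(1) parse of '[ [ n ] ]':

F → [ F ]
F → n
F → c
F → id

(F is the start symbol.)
LL(1) parsing maintains a stack (initially the start symbol over $) and the input. At each step: if the stack top is a terminal, match it against the current input token; if it is a non-terminal N, replace it with the RHS of M[N, lookahead] (the unique production whose predict set contains the lookahead).

Stack is shown with the top on the left.

Stack      Input        Action
------------------------------
F $        [ [ n ] ] $  output F → [ F ]
[ F ] $    [ [ n ] ] $  match '['
F ] $      [ n ] ] $    output F → [ F ]
[ F ] ] $  [ n ] ] $    match '['
F ] ] $    n ] ] $      output F → n
n ] ] $    n ] ] $      match 'n'
] ] $      ] ] $        match ']'
] $        ] $          match ']'
$          $            accept

The string is accepted.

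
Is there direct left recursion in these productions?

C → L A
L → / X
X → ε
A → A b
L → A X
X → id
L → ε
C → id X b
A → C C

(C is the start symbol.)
Yes, A is left-recursive

Direct left recursion occurs when N → N α for some non-terminal N (the right-hand side begins with the left-hand side itself).

C → L A: starts with L
L → / X: starts with '/'
X → ε: starts with ε
A → A b: LEFT RECURSIVE (starts with A)
L → A X: starts with A
X → id: starts with id
L → ε: starts with ε
C → id X b: starts with id
A → C C: starts with C

The grammar has direct left recursion on: A.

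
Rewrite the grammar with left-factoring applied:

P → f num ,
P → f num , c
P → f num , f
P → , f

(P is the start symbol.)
P → f num , P'
P' → ε
P' → c
P' → f
P → , f

Left-factoring transforms A → αβ₁ | αβ₂ into A → αA' and A' → β₁ | β₂
(α is the longest common prefix among the alternatives). Repeat until
no nonterminal has two alternatives with a common prefix.

Round 1: P has alternatives sharing prefix 'f num ,'. Introduce P': P → f num , P'
  Add: P' → ε
  Add: P' → c
  Add: P' → f

No remaining common prefixes — done.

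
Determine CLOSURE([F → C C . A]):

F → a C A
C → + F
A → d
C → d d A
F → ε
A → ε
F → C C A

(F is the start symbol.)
{ [A → . d], [A → .], [F → C C . A] }

Start with: [F → C C . A]
  [F → C C . A] has the dot before A: add [A → . d], [A → .]
No further items can be added.

CLOSURE = { [A → . d], [A → .], [F → C C . A] }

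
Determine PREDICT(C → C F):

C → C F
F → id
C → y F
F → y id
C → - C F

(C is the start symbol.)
PREDICT(C → C F) = (FIRST(RHS) \ {ε}) ∪ (FOLLOW(C) if ε ∈ FIRST(RHS), i.e. RHS ⇒* ε)
FIRST(C) = { '-', 'y' }
FIRST(C F) = { '-', 'y' }
ε ∉ FIRST(C F), so FOLLOW(C) is not added.
PREDICT(C → C F) = { '-', 'y' }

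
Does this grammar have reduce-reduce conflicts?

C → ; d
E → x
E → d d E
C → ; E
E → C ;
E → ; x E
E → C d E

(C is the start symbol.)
Augment with C' → C and build the canonical LR(0) collection (I0 = CLOSURE({[C' → . C]}), then GOTO on every symbol after a dot until no new states appear). It has 16 states:
  I0: { [C → . ; E], [C → . ; d], [C' → . C] }  — shift
  I1: { [C → . ; E], [C → . ; d], [C → ; . E], [C → ; . d], [E → . ; x E], [E → . C ;], [E → . C d E], [E → . d d E], [E → . x] }  — shift
  I2: { [C' → C .] }  — accept
  I3: { [C → . ; E], [C → . ; d], [C → ; . E], [C → ; . d], [E → . ; x E], [E → . C ;], [E → . C d E], [E → . d d E], [E → . x], [E → ; . x E] }  — shift
  I4: { [E → C . ;], [E → C . d E] }  — shift
  I5: { [C → ; E .] }  — reduce
  I6: { [C → ; d .], [E → d . d E] }  — shift, reduce
  I7: { [E → x .] }  — reduce
  I8: { [C → . ; E], [C → . ; d], [E → . ; x E], [E → . C ;], [E → . C d E], [E → . d d E], [E → . x], [E → d d . E] }  — shift
  I9: { [E → d d E .] }  — reduce
  I10: { [E → d . d E] }  — shift
  I11: { [E → C ; .] }  — reduce
  I12: { [C → . ; E], [C → . ; d], [E → . ; x E], [E → . C ;], [E → . C d E], [E → . d d E], [E → . x], [E → C d . E] }  — shift
  I13: { [E → C d E .] }  — reduce
  I14: { [C → . ; E], [C → . ; d], [E → . ; x E], [E → . C ;], [E → . C d E], [E → . d d E], [E → . x], [E → ; x . E], [E → x .] }  — shift, reduce
  I15: { [E → ; x E .] }  — reduce

No state contains more than one complete item.

Answer: No reduce-reduce conflicts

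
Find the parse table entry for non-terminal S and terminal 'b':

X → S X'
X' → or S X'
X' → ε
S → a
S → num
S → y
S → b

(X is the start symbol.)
To find M[S, 'b'], we find productions for S where 'b' is in the predict set (PREDICT(N → α) = (FIRST(α) \ {ε}) ∪ (FOLLOW(N) if α ⇒* ε)).

S → a: PREDICT = { 'a' }
S → num: PREDICT = { 'num' }
S → y: PREDICT = { 'y' }
S → b: PREDICT = { 'b' }
  'b' is in predict set, so this production goes in M[S, 'b']

M[S, 'b'] = S → b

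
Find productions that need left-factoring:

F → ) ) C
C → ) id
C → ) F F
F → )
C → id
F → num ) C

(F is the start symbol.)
Left-factoring is needed when two productions for the same non-terminal
share a common prefix on the right-hand side.

Productions for F:
  F → ) ) C
  F → )
  F → num ) C
Productions for C:
  C → ) id
  C → ) F F
  C → id

Found common prefix ')' in productions for F
Found common prefix ')' in productions for C

Answer: Yes, F has productions with common prefix ')'; C has productions with common prefix ')'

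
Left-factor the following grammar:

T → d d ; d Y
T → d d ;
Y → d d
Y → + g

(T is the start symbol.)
Left-factoring transforms A → αβ₁ | αβ₂ into A → αA' and A' → β₁ | β₂
(α is the longest common prefix among the alternatives). Repeat until
no nonterminal has two alternatives with a common prefix.

Round 1: T has alternatives sharing prefix 'd d ;'. Introduce T': T → d d ; T'
  Add: T' → d Y
  Add: T' → ε

No remaining common prefixes — done.

Resulting grammar:
T → d d ; T'
T' → d Y
T' → ε
Y → d d
Y → + g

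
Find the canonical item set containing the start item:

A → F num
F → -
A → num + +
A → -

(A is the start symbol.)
{ [A → . -], [A → . F num], [A → . num + +], [A' → . A], [F → . -] }

First, augment the grammar with A' → A
I₀ = CLOSURE({ [A' → . A] }):
  [A' → . A] has the dot before A: add [A → . F num], [A → . num + +], [A → . -]
  [A → . F num] has the dot before F: add [F → . -]
No further items can be added.

I₀ = { [A → . -], [A → . F num], [A → . num + +], [A' → . A], [F → . -] }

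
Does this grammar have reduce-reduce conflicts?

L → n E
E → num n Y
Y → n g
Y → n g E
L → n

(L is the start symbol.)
No reduce-reduce conflicts

Augment with L' → L and build the canonical LR(0) collection (I0 = CLOSURE({[L' → . L]}), then GOTO on every symbol after a dot until no new states appear). It has 10 states:
  I0: { [L → . n E], [L → . n], [L' → . L] }  — shift
  I1: { [L' → L .] }  — accept
  I2: { [E → . num n Y], [L → n . E], [L → n .] }  — shift, reduce
  I3: { [L → n E .] }  — reduce
  I4: { [E → num . n Y] }  — shift
  I5: { [E → num n . Y], [Y → . n g E], [Y → . n g] }  — shift
  I6: { [E → num n Y .] }  — reduce
  I7: { [Y → n . g E], [Y → n . g] }  — shift
  I8: { [E → . num n Y], [Y → n g . E], [Y → n g .] }  — shift, reduce
  I9: { [Y → n g E .] }  — reduce

No state contains more than one complete item.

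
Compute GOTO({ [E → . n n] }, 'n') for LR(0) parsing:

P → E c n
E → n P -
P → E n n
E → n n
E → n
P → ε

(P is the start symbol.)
GOTO(I, 'n') = CLOSURE({ [A → αX.β] : [A → α.Xβ] ∈ I, X = 'n' })

Items with dot before 'n', with the dot advanced:
  [E → . n n] → [E → n . n]
Closure adds nothing (no advanced item has the dot before a non-terminal).

GOTO = { [E → n . n] }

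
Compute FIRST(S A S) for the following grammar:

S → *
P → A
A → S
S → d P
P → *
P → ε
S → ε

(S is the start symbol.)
FIRST sets of the non-terminals involved (from the grammar, by fixed-point iteration):
  FIRST(S) = { '*', 'd', ε }
  FIRST(A) = { '*', 'd', ε }

To compute FIRST(S A S), process the symbols left to right:
Symbol S is a non-terminal. Add FIRST(S) \ {ε} = { '*', 'd' }
S is nullable (ε ∈ FIRST(S)), continue to the next symbol.
Symbol A is a non-terminal. Add FIRST(A) \ {ε} = { '*', 'd' }
A is nullable (ε ∈ FIRST(A)), continue to the next symbol.
Symbol S is a non-terminal. Add FIRST(S) \ {ε} = { '*', 'd' }
S is nullable (ε ∈ FIRST(S)), continue to the next symbol.
All symbols are nullable, so ε is in the result.
FIRST(S A S) = { '*', 'd', ε }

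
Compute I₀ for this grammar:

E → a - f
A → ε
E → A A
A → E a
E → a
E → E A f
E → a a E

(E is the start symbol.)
First, augment the grammar with E' → E
I₀ = CLOSURE({ [E' → . E] }):
  [E' → . E] has the dot before E: add [E → . a - f], [E → . A A], [E → . a], [E → . E A f], [E → . a a E]
  [E → . A A] has the dot before A: add [A → .], [A → . E a]
No further items can be added.

I₀ = { [A → . E a], [A → .], [E → . A A], [E → . E A f], [E → . a - f], [E → . a a E], [E → . a], [E' → . E] }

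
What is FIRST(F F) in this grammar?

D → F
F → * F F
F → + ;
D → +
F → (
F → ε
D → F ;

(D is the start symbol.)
FIRST sets of the non-terminals involved (from the grammar, by fixed-point iteration):
  FIRST(F) = { '(', '*', '+', ε }

To compute FIRST(F F), process the symbols left to right:
Symbol F is a non-terminal. Add FIRST(F) \ {ε} = { '(', '*', '+' }
F is nullable (ε ∈ FIRST(F)), continue to the next symbol.
Symbol F is a non-terminal. Add FIRST(F) \ {ε} = { '(', '*', '+' }
F is nullable (ε ∈ FIRST(F)), continue to the next symbol.
All symbols are nullable, so ε is in the result.
FIRST(F F) = { '(', '*', '+', ε }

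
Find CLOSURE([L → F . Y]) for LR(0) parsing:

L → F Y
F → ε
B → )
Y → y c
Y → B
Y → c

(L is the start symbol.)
{ [B → . )], [L → F . Y], [Y → . B], [Y → . c], [Y → . y c] }

To compute CLOSURE, for each item [A → α.Bβ] where B is a non-terminal, add [B → .γ] for all productions B → γ; repeat for the newly added items until nothing changes.

Start with: [L → F . Y]
  [L → F . Y] has the dot before Y: add [Y → . y c], [Y → . B], [Y → . c]
  [Y → . B] has the dot before B: add [B → . )]
No further items can be added.

CLOSURE = { [B → . )], [L → F . Y], [Y → . B], [Y → . c], [Y → . y c] }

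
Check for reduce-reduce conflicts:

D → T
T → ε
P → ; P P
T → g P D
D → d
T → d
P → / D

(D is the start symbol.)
Yes — I3: [D → d .] vs [T → d .]

Augment with D' → D and build the canonical LR(0) collection (I0 = CLOSURE({[D' → . D]}), then GOTO on every symbol after a dot until no new states appear). It has 12 states:
  I0: { [D → . T], [D → . d], [D' → . D], [T → . d], [T → . g P D], [T → .] }  — shift, reduce
  I1: { [D' → D .] }  — accept
  I2: { [D → T .] }  — reduce
  I3: { [D → d .], [T → d .] }  — 2 reduces
  I4: { [P → . / D], [P → . ; P P], [T → g . P D] }  — shift
  I5: { [D → . T], [D → . d], [P → / . D], [T → . d], [T → . g P D], [T → .] }  — shift, reduce
  I6: { [P → . / D], [P → . ; P P], [P → ; . P P] }  — shift
  I7: { [D → . T], [D → . d], [T → . d], [T → . g P D], [T → .], [T → g P . D] }  — shift, reduce
  I8: { [T → g P D .] }  — reduce
  I9: { [P → . / D], [P → . ; P P], [P → ; P . P] }  — shift
  I10: { [P → ; P P .] }  — reduce
  I11: { [P → / D .] }  — reduce

I3 contains complete items [D → d .], [T → d .] — reduce-reduce conflict.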